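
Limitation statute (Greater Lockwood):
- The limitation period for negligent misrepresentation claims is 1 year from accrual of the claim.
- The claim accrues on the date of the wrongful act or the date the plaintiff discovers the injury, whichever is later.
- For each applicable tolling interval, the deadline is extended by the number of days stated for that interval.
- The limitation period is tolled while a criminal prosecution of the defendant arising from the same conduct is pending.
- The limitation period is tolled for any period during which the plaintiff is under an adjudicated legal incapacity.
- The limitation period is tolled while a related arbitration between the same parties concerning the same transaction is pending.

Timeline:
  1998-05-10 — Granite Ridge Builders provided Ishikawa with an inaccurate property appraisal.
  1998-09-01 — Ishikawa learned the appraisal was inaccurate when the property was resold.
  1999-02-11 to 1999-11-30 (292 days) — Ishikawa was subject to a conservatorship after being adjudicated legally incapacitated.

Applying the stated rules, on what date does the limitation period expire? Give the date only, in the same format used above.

Because discovery on 1998-09-01 post-dates the 1998-05-10 act, accrual under the later-of rule falls on 1998-09-01.
Adding the 1 year base period to 1998-09-01 gives a deadline of 1999-09-01, before any tolling.
Because the plaintiff's legal incapacity ran from 1999-02-11 to 1999-11-30, the deadline is extended by 292 days to 2000-06-19.

2000-06-19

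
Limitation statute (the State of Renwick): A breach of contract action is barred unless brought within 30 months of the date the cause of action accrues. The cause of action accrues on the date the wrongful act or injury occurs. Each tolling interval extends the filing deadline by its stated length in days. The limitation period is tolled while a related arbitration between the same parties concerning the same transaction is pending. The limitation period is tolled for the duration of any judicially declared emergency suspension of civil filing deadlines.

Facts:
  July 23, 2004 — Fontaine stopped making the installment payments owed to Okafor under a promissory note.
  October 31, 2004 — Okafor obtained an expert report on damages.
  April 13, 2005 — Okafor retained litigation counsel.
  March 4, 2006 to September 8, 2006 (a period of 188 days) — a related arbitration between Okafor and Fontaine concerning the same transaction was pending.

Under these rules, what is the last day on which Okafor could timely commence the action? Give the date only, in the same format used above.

The claim accrued on July 23, 2004, when the wrongful act occurred.
The untolled deadline — 30 months after July 23, 2004 — is January 23, 2007.
The period was tolled for 188 days by the pending related arbitration (March 4, 2006 to September 8, 2006), pushing the deadline to July 30, 2007.
None of the other events listed affects the running of the period under the stated rules.

July 30, 2007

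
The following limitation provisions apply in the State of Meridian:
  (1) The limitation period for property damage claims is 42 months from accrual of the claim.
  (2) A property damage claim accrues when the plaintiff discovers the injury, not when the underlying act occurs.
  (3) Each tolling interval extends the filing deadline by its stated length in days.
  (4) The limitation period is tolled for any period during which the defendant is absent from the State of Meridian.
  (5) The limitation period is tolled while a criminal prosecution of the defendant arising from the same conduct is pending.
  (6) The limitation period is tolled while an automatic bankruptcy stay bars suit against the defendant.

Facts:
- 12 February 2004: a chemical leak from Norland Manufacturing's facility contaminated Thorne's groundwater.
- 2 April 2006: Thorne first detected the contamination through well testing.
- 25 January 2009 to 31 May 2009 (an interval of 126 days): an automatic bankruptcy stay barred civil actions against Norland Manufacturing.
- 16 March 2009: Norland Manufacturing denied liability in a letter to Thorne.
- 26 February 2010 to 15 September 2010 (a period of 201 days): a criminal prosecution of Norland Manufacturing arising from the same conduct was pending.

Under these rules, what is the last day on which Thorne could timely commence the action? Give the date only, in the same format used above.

Under the discovery rule, the claim accrued on 2 April 2006, when Thorne discovered the injury — not on the 12 February 2004 date of the underlying act.
Adding the 42 months base period to 2 April 2006 gives a deadline of 2 October 2009, before any tolling.
Because the automatic bankruptcy stay ran from 25 January 2009 to 31 May 2009, the deadline is extended by 126 days to 5 February 2010.
By the time the pending criminal prosecution began on 26 February 2010, the limitation period had already expired on 5 February 2010; that interval cannot revive it.
The other events in the timeline have no effect on the limitation period under the stated rules.

5 February 2010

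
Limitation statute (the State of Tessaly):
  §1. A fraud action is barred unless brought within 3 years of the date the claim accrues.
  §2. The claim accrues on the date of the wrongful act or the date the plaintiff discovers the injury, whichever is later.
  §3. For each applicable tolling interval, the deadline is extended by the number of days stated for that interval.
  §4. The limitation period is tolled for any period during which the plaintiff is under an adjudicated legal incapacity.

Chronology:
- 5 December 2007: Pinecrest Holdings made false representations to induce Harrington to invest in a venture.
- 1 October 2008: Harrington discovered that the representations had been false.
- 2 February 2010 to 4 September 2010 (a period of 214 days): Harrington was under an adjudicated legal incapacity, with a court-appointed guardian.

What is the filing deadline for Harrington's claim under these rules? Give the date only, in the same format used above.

2 May 2012

Because discovery on 1 October 2008 post-dates the 5 December 2007 act, accrual under the later-of rule falls on 1 October 2008.
Adding the 3 years base period to 1 October 2008 gives a deadline of 1 October 2011, before any tolling.
Because the plaintiff's legal incapacity ran from 2 February 2010 to 4 September 2010, the deadline is extended by 214 days to 2 May 2012.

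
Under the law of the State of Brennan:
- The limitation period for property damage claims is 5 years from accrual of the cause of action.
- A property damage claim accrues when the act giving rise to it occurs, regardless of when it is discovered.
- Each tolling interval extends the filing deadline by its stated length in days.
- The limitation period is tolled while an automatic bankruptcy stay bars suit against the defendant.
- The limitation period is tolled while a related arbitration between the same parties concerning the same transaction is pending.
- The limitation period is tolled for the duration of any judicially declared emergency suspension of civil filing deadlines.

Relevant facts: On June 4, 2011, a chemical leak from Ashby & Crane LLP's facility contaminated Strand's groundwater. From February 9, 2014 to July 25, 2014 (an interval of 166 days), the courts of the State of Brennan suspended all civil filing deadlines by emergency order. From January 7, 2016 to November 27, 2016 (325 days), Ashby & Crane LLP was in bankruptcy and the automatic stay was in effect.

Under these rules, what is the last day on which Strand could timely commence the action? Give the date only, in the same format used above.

The claim accrued on June 4, 2011, when the wrongful act occurred.
The untolled deadline — 5 years after June 4, 2011 — is June 4, 2016.
The emergency suspension of filing deadlines from February 9, 2014 to July 25, 2014 tolled the period for 166 days, extending the deadline to November 17, 2016.
The period was tolled for 325 days by the automatic bankruptcy stay (January 7, 2016 to November 27, 2016), pushing the deadline to October 8, 2017.

October 8, 2017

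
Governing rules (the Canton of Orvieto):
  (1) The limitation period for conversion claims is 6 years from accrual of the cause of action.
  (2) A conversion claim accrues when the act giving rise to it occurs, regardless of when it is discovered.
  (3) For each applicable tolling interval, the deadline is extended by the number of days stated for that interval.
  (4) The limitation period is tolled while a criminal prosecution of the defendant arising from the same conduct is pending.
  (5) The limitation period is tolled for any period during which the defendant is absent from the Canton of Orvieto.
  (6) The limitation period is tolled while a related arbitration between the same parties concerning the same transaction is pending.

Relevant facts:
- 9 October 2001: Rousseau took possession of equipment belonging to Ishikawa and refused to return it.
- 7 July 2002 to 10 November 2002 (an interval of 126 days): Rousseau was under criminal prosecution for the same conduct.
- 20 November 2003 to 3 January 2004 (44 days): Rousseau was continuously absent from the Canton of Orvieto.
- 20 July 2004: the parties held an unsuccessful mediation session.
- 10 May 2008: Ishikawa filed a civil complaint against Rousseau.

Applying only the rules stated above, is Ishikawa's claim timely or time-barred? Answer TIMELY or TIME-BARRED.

The limitation period began to run on 9 October 2001.
Adding the 6 years base period to 9 October 2001 gives a deadline of 9 October 2007, before any tolling.
The pending criminal prosecution from 7 July 2002 to 10 November 2002 tolled the period for 126 days, extending the deadline to 12 February 2008.
The period was tolled for 44 days by the defendant's absence from the jurisdiction (20 November 2003 to 3 January 2004), pushing the deadline to 27 March 2008.
None of the other events listed affects the running of the period under the stated rules.
The 10 May 2008 filing falls after the 27 March 2008 deadline; the claim is time-barred.

TIME-BARRED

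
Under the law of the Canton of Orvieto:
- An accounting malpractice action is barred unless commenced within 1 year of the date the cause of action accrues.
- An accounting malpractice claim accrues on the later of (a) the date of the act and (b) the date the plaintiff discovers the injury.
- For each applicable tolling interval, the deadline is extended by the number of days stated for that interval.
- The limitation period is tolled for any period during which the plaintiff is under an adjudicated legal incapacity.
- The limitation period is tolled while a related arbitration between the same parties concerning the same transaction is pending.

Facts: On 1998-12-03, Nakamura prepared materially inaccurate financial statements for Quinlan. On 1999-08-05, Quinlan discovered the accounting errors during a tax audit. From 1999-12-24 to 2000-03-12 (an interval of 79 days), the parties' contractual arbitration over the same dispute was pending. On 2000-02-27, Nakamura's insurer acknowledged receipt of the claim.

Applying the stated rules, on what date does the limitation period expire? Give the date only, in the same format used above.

Because discovery on 1999-08-05 post-dates the 1998-12-03 act, accrual under the later-of rule falls on 1999-08-05.
The untolled deadline — 1 year after 1999-08-05 — is 2000-08-05.
Because the pending related arbitration ran from 1999-12-24 to 2000-03-12, the deadline is extended by 79 days to 2000-10-23.
None of the other events listed affects the running of the period under the stated rules.

2000-10-23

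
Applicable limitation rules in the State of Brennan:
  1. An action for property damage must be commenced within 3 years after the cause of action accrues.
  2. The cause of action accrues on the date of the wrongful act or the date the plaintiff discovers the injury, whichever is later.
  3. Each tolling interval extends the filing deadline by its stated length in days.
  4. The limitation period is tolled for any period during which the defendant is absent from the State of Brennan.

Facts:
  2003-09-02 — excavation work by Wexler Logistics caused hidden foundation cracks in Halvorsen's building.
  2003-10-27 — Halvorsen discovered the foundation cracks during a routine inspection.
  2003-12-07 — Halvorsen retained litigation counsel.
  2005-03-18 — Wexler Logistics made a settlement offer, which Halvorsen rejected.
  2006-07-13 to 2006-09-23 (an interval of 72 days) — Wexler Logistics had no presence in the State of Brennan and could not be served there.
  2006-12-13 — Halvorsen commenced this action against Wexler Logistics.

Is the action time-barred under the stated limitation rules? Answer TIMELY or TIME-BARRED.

The claim accrued on 2003-10-27 — the later of the 2003-09-02 act and the 2003-10-27 discovery.
Adding the 3 years base period to 2003-10-27 gives a deadline of 2006-10-27, before any tolling.
The period was tolled for 72 days by the defendant's absence from the jurisdiction (2006-07-13 to 2006-09-23), pushing the deadline to 2007-01-07.
Nothing else in the chronology tolls or restarts the period.
Filing on 2006-12-13 beat the 2007-01-07 deadline — the action is timely.

TIMELY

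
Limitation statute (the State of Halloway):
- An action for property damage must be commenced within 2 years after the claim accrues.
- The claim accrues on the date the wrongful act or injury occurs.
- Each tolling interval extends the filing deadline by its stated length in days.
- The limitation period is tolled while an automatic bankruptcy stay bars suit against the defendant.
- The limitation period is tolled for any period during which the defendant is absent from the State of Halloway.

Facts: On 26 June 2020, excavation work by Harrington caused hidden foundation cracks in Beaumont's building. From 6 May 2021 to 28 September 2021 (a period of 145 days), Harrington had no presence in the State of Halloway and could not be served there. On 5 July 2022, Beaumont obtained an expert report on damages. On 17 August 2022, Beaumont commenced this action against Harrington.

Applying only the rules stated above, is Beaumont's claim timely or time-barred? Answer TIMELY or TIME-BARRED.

The limitation period began to run on 26 June 2020.
Adding the 2 years base period to 26 June 2020 gives a deadline of 26 June 2022, before any tolling.
The defendant's absence from the jurisdiction from 6 May 2021 to 28 September 2021 tolled the period for 145 days, extending the deadline to 18 November 2022.
Nothing else in the chronology tolls or restarts the period.
Beaumont filed on 17 August 2022, before the 18 November 2022 deadline, so the action is timely.

TIMELY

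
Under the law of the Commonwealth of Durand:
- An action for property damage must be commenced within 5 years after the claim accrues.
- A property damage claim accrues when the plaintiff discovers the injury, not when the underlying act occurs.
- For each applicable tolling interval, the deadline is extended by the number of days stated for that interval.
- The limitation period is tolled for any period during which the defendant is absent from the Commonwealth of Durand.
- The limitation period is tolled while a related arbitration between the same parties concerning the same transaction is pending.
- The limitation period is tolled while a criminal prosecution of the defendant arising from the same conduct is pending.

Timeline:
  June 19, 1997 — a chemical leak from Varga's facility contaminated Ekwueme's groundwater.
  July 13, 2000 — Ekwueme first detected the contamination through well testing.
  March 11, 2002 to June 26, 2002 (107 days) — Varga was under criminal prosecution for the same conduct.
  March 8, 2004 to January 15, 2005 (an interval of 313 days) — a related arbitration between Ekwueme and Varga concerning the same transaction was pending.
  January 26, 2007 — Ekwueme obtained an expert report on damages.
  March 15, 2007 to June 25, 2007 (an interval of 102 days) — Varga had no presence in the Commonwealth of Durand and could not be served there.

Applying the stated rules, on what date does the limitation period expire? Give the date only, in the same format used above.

The claim did not accrue until Ekwueme discovered the injury on July 13, 2000; the June 19, 1997 act date does not start the clock under the stated rule.
5 years from July 13, 2000 is July 13, 2005.
The pending criminal prosecution from March 11, 2002 to June 26, 2002 tolled the period for 107 days, extending the deadline to October 28, 2005.
The period was tolled for 313 days by the pending related arbitration (March 8, 2004 to January 15, 2005), pushing the deadline to September 6, 2006.
The defendant's absence from the jurisdiction from March 15, 2007 to June 25, 2007 began after the period had already run on September 6, 2006, so it has no tolling effect.
The other events in the timeline have no effect on the limitation period under the stated rules.

September 6, 2006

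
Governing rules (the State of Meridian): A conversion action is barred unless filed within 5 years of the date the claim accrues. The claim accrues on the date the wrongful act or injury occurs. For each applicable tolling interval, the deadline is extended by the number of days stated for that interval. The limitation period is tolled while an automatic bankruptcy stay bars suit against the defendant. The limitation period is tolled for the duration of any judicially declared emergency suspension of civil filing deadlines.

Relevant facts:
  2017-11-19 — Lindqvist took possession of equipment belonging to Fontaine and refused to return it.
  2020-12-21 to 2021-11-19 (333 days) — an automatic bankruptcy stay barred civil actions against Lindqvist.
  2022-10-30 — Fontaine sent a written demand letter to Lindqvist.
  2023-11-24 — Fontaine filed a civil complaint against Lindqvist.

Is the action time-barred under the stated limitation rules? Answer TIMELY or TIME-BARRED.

The claim accrued on 2017-11-19, when the wrongful act occurred.
Adding the 5 years base period to 2017-11-19 gives a deadline of 2022-11-19, before any tolling.
The automatic bankruptcy stay from 2020-12-21 to 2021-11-19 tolled the period for 333 days, extending the deadline to 2023-10-18.
None of the other events listed affects the running of the period under the stated rules.
The 2023-11-24 filing falls after the 2023-10-18 deadline; the claim is time-barred.

TIME-BARRED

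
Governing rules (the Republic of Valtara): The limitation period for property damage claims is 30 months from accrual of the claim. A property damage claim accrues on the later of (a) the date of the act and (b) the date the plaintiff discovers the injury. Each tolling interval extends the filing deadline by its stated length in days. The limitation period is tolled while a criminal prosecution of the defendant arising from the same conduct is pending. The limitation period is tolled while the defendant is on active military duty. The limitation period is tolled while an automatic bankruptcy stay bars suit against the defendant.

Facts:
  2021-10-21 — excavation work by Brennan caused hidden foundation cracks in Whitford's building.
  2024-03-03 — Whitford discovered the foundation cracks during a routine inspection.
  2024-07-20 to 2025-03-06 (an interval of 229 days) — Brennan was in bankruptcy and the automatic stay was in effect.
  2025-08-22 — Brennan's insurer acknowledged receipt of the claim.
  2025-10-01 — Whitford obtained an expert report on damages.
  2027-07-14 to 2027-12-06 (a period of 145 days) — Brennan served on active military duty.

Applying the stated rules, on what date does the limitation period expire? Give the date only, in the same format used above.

Taking the later of the act (2021-10-21) and discovery (2024-03-03), the claim accrued on 2024-03-03.
Adding the 30 months base period to 2024-03-03 gives a deadline of 2026-09-03, before any tolling.
Because the automatic bankruptcy stay ran from 2024-07-20 to 2025-03-06, the deadline is extended by 229 days to 2027-04-20.
The defendant's active military service starting 2027-07-14 came too late — the period had run on 2027-04-20 — and so does not extend the deadline.
The other events in the timeline have no effect on the limitation period under the stated rules.

2027-04-20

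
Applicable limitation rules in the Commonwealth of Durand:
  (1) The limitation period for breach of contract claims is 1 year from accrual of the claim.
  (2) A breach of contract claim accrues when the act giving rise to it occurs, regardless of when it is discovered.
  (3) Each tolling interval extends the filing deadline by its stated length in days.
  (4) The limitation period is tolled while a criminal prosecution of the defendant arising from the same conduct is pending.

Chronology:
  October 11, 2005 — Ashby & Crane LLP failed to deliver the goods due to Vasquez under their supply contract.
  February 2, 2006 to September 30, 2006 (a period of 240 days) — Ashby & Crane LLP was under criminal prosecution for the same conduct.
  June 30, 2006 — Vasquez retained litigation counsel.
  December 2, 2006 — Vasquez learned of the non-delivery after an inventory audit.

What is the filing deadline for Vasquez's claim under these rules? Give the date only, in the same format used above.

June 8, 2007

Accrual is governed by the date of the act, so the period began to run on October 11, 2005; the later discovery on December 2, 2006 is irrelevant under the stated rule.
The untolled deadline — 1 year after October 11, 2005 — is October 11, 2006.
Because the pending criminal prosecution ran from February 2, 2006 to September 30, 2006, the deadline is extended by 240 days to June 8, 2007.
Nothing else in the chronology tolls or restarts the period.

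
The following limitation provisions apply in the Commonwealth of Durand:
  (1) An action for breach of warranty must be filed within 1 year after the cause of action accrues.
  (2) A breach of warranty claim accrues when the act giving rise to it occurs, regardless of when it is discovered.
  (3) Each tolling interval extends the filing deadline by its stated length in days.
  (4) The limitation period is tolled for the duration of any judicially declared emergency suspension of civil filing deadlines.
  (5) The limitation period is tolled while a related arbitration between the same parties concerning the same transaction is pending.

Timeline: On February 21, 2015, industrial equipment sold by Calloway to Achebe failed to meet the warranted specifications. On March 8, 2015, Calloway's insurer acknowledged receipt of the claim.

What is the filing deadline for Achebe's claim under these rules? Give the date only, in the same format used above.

February 21, 2016

The claim accrued on February 21, 2015, when the wrongful act occurred.
1 year from February 21, 2015 is February 21, 2016.
The other events in the timeline have no effect on the limitation period under the stated rules.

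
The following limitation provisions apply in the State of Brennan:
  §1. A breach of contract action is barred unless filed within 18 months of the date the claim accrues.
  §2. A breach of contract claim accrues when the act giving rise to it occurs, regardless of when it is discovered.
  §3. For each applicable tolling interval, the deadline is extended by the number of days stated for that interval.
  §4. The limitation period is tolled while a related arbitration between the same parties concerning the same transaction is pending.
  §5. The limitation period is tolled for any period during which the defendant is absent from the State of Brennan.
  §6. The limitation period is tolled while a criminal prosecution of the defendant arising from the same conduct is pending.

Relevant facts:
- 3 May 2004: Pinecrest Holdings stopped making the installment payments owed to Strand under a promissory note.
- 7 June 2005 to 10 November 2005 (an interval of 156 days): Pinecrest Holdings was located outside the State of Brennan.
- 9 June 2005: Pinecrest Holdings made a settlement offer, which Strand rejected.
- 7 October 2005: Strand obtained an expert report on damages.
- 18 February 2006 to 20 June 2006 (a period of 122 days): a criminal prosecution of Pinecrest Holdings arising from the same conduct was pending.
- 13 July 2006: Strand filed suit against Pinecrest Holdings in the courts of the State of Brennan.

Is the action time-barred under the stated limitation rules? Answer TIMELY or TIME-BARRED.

The limitation period began to run on 3 May 2004.
The untolled deadline — 18 months after 3 May 2004 — is 3 November 2005.
The period was tolled for 156 days by the defendant's absence from the jurisdiction (7 June 2005 to 10 November 2005), pushing the deadline to 8 April 2006.
The period was tolled for 122 days by the pending criminal prosecution (18 February 2006 to 20 June 2006), pushing the deadline to 8 August 2006.
The other events in the timeline have no effect on the limitation period under the stated rules.
Strand filed on 13 July 2006, before the 8 August 2006 deadline, so the action is timely.

TIMELY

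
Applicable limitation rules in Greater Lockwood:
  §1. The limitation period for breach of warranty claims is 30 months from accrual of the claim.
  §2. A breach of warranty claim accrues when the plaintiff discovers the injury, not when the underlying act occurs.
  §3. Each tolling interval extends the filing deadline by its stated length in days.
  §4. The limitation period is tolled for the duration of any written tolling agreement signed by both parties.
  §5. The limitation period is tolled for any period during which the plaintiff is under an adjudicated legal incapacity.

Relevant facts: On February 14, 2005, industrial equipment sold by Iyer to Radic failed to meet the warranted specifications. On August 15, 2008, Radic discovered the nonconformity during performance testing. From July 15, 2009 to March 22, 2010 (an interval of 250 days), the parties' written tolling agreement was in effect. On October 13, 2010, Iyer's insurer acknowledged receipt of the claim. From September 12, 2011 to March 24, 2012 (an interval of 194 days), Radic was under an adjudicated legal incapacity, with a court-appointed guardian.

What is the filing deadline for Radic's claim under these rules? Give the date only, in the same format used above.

May 4, 2012

Accrual is tied to discovery, so the period began on August 15, 2008 rather than on February 14, 2005 when the act occurred.
Adding the 30 months base period to August 15, 2008 gives a deadline of February 15, 2011, before any tolling.
The written tolling agreement from July 15, 2009 to March 22, 2010 tolled the period for 250 days, extending the deadline to October 23, 2011.
The period was tolled for 194 days by the plaintiff's legal incapacity (September 12, 2011 to March 24, 2012), pushing the deadline to May 4, 2012.
Nothing else in the chronology tolls or restarts the period.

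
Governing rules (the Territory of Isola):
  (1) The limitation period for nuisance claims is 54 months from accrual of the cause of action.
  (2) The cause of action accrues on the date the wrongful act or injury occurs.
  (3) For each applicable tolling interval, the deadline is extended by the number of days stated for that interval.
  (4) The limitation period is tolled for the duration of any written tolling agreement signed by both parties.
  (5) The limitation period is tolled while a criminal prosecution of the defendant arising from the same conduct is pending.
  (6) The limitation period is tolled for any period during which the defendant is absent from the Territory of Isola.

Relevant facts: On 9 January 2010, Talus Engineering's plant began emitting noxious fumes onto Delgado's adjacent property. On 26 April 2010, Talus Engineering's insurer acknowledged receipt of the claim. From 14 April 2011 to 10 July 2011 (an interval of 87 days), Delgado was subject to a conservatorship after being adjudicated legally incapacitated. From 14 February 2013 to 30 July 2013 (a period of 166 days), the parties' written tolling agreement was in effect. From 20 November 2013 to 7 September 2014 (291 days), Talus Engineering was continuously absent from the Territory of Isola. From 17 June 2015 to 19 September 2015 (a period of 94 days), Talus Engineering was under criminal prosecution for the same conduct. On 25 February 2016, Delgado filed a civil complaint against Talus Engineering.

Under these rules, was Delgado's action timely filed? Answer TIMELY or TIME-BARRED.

The limitation period began to run on 9 January 2010.
Adding the 54 months base period to 9 January 2010 gives a deadline of 9 July 2014, before any tolling.
Because the written tolling agreement ran from 14 February 2013 to 30 July 2013, the deadline is extended by 166 days to 22 December 2014.
Because the defendant's absence from the jurisdiction ran from 20 November 2013 to 7 September 2014, the deadline is extended by 291 days to 9 October 2015.
Because the pending criminal prosecution ran from 17 June 2015 to 19 September 2015, the deadline is extended by 94 days to 11 January 2016.
No stated provision tolls the period for the plaintiff's incapacity, so the interval from 14 April 2011 to 10 July 2011 has no effect on the deadline.
None of the other events listed affects the running of the period under the stated rules.
The 25 February 2016 filing falls after the 11 January 2016 deadline; the claim is time-barred.

TIME-BARRED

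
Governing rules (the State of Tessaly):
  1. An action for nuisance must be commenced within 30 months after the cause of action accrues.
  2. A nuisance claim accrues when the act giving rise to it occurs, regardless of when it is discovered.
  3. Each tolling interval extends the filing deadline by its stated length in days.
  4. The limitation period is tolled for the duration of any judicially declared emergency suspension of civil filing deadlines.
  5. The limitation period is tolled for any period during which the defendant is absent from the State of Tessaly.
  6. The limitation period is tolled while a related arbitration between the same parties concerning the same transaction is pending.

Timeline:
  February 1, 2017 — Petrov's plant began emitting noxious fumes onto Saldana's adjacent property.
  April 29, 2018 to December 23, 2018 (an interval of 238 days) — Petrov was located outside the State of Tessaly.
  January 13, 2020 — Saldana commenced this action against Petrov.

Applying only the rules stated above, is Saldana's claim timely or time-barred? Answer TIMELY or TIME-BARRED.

TIMELY

The claim accrued on February 1, 2017, when the wrongful act occurred.
The untolled deadline — 30 months after February 1, 2017 — is August 1, 2019.
Because the defendant's absence from the jurisdiction ran from April 29, 2018 to December 23, 2018, the deadline is extended by 238 days to March 26, 2020.
Saldana filed on January 13, 2020, before the March 26, 2020 deadline, so the action is timely.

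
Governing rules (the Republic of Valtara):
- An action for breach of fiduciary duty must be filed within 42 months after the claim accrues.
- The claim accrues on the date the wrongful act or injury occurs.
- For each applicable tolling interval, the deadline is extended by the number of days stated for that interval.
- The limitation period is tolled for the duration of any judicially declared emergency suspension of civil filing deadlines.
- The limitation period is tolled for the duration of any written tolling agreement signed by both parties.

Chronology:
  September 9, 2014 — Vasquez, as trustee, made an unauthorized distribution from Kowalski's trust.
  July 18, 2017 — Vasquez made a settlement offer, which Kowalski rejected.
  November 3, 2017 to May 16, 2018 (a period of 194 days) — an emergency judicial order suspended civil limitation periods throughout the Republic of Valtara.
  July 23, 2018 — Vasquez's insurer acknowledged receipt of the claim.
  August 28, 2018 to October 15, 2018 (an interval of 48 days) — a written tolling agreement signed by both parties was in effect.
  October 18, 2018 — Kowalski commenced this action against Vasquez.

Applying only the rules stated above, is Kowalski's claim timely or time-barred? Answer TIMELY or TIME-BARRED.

The claim accrued on September 9, 2014, when the wrongful act occurred.
Adding the 42 months base period to September 9, 2014 gives a deadline of March 9, 2018, before any tolling.
The emergency suspension of filing deadlines from November 3, 2017 to May 16, 2018 tolled the period for 194 days, extending the deadline to September 19, 2018.
The written tolling agreement from August 28, 2018 to October 15, 2018 tolled the period for 48 days, extending the deadline to November 6, 2018.
Nothing else in the chronology tolls or restarts the period.
The October 18, 2018 filing precedes the November 6, 2018 deadline; the claim is timely.

TIMELY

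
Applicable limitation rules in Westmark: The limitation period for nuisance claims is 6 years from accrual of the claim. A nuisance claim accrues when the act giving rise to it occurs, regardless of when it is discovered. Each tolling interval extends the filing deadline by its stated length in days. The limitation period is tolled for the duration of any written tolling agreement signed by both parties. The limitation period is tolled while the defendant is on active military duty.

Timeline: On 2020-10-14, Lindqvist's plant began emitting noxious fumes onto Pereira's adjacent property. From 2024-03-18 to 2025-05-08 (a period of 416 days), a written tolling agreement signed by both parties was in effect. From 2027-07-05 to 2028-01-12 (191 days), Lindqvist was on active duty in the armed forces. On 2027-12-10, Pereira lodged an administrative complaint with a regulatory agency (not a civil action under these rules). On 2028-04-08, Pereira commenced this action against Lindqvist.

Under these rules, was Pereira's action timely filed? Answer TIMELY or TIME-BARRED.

The claim accrued on 2020-10-14, the date of the act.
6 years from 2020-10-14 is 2026-10-14.
The period was tolled for 416 days by the written tolling agreement (2024-03-18 to 2025-05-08), pushing the deadline to 2027-12-04.
The defendant's active military service from 2027-07-05 to 2028-01-12 tolled the period for 191 days, extending the deadline to 2028-06-12.
The other events in the timeline have no effect on the limitation period under the stated rules.
The 2028-04-08 filing precedes the 2028-06-12 deadline; the claim is timely.

TIMELY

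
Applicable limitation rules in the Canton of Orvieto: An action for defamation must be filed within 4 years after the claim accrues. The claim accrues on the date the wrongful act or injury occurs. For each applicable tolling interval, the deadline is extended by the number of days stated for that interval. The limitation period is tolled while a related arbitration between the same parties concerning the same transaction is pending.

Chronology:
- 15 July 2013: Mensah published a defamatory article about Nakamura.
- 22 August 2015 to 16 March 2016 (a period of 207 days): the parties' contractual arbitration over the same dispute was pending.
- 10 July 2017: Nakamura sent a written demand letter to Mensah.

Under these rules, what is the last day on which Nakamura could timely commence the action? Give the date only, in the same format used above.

The claim accrued on 15 July 2013, the date of the act.
Adding the 4 years base period to 15 July 2013 gives a deadline of 15 July 2017, before any tolling.
Because the pending related arbitration ran from 22 August 2015 to 16 March 2016, the deadline is extended by 207 days to 7 February 2018.
The other events in the timeline have no effect on the limitation period under the stated rules.

7 February 2018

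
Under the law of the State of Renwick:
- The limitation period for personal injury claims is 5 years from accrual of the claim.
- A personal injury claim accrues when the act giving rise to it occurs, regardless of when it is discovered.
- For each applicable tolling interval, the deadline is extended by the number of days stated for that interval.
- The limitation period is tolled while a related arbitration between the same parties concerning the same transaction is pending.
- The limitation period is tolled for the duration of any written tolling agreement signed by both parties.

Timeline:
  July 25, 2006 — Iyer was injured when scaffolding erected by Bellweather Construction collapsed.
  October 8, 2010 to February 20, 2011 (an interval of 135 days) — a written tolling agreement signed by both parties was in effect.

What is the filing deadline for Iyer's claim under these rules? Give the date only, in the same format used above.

December 7, 2011

The limitation period began to run on July 25, 2006.
The untolled deadline — 5 years after July 25, 2006 — is July 25, 2011.
Because the written tolling agreement ran from October 8, 2010 to February 20, 2011, the deadline is extended by 135 days to December 7, 2011.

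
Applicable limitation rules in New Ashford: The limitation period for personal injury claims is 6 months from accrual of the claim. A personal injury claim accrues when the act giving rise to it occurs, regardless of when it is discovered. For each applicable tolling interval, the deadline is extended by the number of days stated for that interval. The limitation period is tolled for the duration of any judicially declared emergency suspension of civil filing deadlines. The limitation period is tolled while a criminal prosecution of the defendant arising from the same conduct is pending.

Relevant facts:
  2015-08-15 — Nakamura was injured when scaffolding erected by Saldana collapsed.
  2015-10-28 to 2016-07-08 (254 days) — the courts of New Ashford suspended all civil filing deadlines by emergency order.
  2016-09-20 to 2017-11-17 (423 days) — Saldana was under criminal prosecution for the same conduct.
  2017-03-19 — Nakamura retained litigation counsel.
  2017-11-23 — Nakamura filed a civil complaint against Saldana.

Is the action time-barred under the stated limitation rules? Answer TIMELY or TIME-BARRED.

The limitation period began to run on 2015-08-15.
The untolled deadline — 6 months after 2015-08-15 — is 2016-02-15.
The period was tolled for 254 days by the emergency suspension of filing deadlines (2015-10-28 to 2016-07-08), pushing the deadline to 2016-10-26.
The period was tolled for 423 days by the pending criminal prosecution (2016-09-20 to 2017-11-17), pushing the deadline to 2017-12-23.
Nothing else in the chronology tolls or restarts the period.
Filing on 2017-11-23 beat the 2017-12-23 deadline — the action is timely.

TIMELY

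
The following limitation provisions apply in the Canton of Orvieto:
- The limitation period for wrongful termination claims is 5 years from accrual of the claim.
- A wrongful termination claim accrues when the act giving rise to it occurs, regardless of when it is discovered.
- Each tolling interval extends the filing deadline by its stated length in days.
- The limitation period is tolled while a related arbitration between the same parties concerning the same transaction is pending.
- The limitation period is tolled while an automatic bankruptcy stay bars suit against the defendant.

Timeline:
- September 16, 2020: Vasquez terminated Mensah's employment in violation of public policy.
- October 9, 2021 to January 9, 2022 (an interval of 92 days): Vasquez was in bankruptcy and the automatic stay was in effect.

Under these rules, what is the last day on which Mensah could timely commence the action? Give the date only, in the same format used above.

The claim accrued on September 16, 2020, the date of the act.
Adding the 5 years base period to September 16, 2020 gives a deadline of September 16, 2025, before any tolling.
Because the automatic bankruptcy stay ran from October 9, 2021 to January 9, 2022, the deadline is extended by 92 days to December 17, 2025.

December 17, 2025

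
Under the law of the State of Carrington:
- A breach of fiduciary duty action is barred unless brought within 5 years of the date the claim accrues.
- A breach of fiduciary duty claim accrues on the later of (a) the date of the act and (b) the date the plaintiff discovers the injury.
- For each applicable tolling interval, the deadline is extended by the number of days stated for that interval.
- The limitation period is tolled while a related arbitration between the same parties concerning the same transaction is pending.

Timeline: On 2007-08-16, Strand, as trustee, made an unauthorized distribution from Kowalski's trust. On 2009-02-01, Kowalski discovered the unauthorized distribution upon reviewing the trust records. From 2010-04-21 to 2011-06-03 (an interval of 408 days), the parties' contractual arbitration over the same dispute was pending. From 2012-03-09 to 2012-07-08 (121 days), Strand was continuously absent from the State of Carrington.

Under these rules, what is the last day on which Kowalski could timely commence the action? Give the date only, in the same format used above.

The claim accrued on 2009-02-01 — the later of the 2007-08-16 act and the 2009-02-01 discovery.
Adding the 5 years base period to 2009-02-01 gives a deadline of 2014-02-01, before any tolling.
Because the pending related arbitration ran from 2010-04-21 to 2011-06-03, the deadline is extended by 408 days to 2015-03-16.
Although the defendant's absence ran from 2012-03-09 to 2012-07-08, the stated rules do not make that a tolling event, so it is disregarded.

2015-03-16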